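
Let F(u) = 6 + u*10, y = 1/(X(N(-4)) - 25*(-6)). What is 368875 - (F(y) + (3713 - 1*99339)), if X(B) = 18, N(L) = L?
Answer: 39017575/84 ≈ 4.6450e+5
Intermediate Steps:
y = 1/168 (y = 1/(18 - 25*(-6)) = 1/(18 + 150) = 1/168 ≈ 0.0059524)
F(u) = 6 + 10*u
368875 - (F(y) + (3713 - 1*99339)) = 368875 - ((6 + 10*(1/168)) + (3713 - 1*99339)) = 368875 - ((6 + 5/84) + (3713 - 99339)) = 368875 - (509/84 - 95626) = 368875 - 1*(-8032075/84) = 368875 + 8032075/84 = 39017575/84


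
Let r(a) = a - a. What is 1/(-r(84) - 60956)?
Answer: -1/60956 ≈ -1.6405e-5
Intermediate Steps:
r(a) = 0
1/(-r(84) - 60956) = 1/(-1*0 - 60956) = 1/(0 - 60956) = 1/(-60956) = -1/60956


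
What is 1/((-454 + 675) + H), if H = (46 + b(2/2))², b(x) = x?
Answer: 1/2430 ≈ 0.00041152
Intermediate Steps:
H = 2209 (H = (46 + 2/2)² = (46 + 2*(½))² = (46 + 1)² = 47² = 2209)
1/((-454 + 675) + H) = 1/((-454 + 675) + 2209) = 1/(221 + 2209) = 1/2430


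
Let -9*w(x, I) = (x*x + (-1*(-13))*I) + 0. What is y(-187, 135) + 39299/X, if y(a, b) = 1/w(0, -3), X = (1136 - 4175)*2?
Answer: -492653/79014 ≈ -6.2350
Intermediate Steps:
w(x, I) = -13*I/9 - x²/9 (w(x, I) = -((x*x + (-1*(-13))*I) + 0)/9 = -((x² + 13*I) + 0)/9 = -(x² + 13*I)/9 = -13*I/9 - x²/9)
X = -6078 (X = -3039*2 = -6078)
y(a, b) = 3/13 (y(a, b) = 1/(-13/9*(-3) - ⅑*0²) = 1/(13/3 - ⅑*0) = 1/(13/3 + 0) = 1/(13/3) = 3/13)
y(-187, 135) + 39299/X = 3/13 + 39299/(-6078) = 3/13 + 39299*(-1/6078) = 3/13 - 39299/6078 = -492653/79014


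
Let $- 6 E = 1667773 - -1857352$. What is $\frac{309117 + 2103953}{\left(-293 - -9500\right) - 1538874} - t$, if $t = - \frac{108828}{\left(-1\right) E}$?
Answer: $- \frac{7507549782094}{5392267383375} \approx -1.3923$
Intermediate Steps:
$E = - \frac{3525125}{6}$ ($E = - \frac{1667773 - -1857352}{6} = - \frac{1667773 + 1857352}{6} = \left(- \frac{1}{6}\right) 3525125 = - \frac{3525125}{6} \approx -5.8752 \cdot 10^{5}$)
$t = - \frac{652968}{3525125}$ ($t = - \frac{108828}{\left(-1\right) \left(- \frac{3525125}{6}\right)} = - \frac{108828}{\frac{3525125}{6}} = \left(-108828\right) \frac{6}{3525125} = - \frac{652968}{3525125} \approx -0.18523$)
$\frac{309117 + 2103953}{\left(-293 - -9500\right) - 1538874} - t = \frac{309117 + 2103953}{\left(-293 - -9500\right) - 1538874} - - \frac{652968}{3525125} = \frac{2413070}{\left(-293 + 9500\right) - 1538874} + \frac{652968}{3525125} = \frac{2413070}{9207 - 1538874} + \frac{652968}{3525125} = \frac{2413070}{-1529667} + \frac{652968}{3525125} = 2413070 \left(- \frac{1}{1529667}\right) + \frac{652968}{3525125} = - \frac{2413070}{1529667} + \frac{652968}{3525125} = - \frac{7507549782094}{5392267383375}$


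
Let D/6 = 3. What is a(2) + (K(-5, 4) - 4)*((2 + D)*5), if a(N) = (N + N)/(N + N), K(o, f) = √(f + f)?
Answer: -399 + 200*√2 ≈ -116.16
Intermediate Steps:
D = 18 (D = 6*3 = 18)
K(o, f) = √2*√f (K(o, f) = √(2*f) = √2*√f)
a(N) = 1 (a(N) = (2*N)/((2*N)) = (2*N)*(1/(2*N)) = 1)
a(2) + (K(-5, 4) - 4)*((2 + D)*5) = 1 + (√2*√4 - 4)*((2 + 18)*5) = 1 + (√2*2 - 4)*(20*5) = 1 + (2*√2 - 4)*100 = 1 + (-4 + 2*√2)*100 = 1 + (-400 + 200*√2) = -399 + 200*√2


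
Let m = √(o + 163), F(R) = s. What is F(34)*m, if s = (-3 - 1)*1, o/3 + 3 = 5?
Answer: -52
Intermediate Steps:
o = 6 (o = -9 + 3*5 = -9 + 15 = 6)
s = -4 (s = -4*1 = -4)
F(R) = -4
m = 13 (m = √(6 + 163) = √169 = 13)
F(34)*m = -4*13 = -52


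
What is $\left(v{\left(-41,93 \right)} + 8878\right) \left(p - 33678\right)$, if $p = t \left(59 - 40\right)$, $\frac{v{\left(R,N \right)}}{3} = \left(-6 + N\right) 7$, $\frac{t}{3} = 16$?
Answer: $-350760030$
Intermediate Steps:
$t = 48$ ($t = 3 \cdot 16 = 48$)
$v{\left(R,N \right)} = -126 + 21 N$ ($v{\left(R,N \right)} = 3 \left(-6 + N\right) 7 = 3 \left(-42 + 7 N\right) = -126 + 21 N$)
$p = 912$ ($p = 48 \left(59 - 40\right) = 48 \cdot 19 = 912$)
$\left(v{\left(-41,93 \right)} + 8878\right) \left(p - 33678\right) = \left(\left(-126 + 21 \cdot 93\right) + 8878\right) \left(912 - 33678\right) = \left(\left(-126 + 1953\right) + 8878\right) \left(-32766\right) = \left(1827 + 8878\right) \left(-32766\right) = 10705 \left(-32766\right) = -350760030$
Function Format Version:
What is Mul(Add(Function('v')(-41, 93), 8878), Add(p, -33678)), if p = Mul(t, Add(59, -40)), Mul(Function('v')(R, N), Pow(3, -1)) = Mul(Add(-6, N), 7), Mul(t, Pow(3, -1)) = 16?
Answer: -350760030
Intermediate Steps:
t = 48 (t = Mul(3, 16) = 48)
Function('v')(R, N) = Add(-126, Mul(21, N)) (Function('v')(R, N) = Mul(3, Mul(Add(-6, N), 7)) = Mul(3, Add(-42, Mul(7, N))) = Add(-126, Mul(21, N)))
p = 912 (p = Mul(48, Add(59, -40)) = Mul(48, 19) = 912)
Mul(Add(Function('v')(-41, 93), 8878), Add(p, -33678)) = Mul(Add(Add(-126, Mul(21, 93)), 8878), Add(912, -33678)) = Mul(Add(Add(-126, 1953), 8878), -32766) = Mul(Add(1827, 8878), -32766) = Mul(10705, -32766) = -350760030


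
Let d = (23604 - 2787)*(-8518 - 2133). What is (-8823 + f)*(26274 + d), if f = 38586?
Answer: -6598325934459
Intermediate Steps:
d = -221721867 (d = 20817*(-10651) = -221721867)
(-8823 + f)*(26274 + d) = (-8823 + 38586)*(26274 - 221721867) = 29763*(-221695593) = -6598325934459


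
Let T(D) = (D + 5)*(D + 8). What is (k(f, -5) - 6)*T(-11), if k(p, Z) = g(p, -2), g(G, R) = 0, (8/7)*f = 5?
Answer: -108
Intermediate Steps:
f = 35/8 (f = (7/8)*5 = 35/8 ≈ 4.3750)
k(p, Z) = 0
T(D) = (5 + D)*(8 + D)
(k(f, -5) - 6)*T(-11) = (0 - 6)*(40 + (-11)² + 13*(-11)) = -6*(40 + 121 - 143) = -6*18 = -108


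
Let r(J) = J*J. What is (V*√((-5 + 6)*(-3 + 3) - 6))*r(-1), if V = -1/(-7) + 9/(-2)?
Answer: -61*I*√6/14 ≈ -10.673*I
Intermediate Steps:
r(J) = J²
V = -61/14 (V = -1*(-⅐) + 9*(-½) = ⅐ - 9/2 = -61/14 ≈ -4.3571)
(V*√((-5 + 6)*(-3 + 3) - 6))*r(-1) = -61*√((-5 + 6)*(-3 + 3) - 6)/14*(-1)² = -61*√(1*0 - 6)/14*1 = -61*√(0 - 6)/14*1 = -61*I*√6/14*1 = -61*I*√6/14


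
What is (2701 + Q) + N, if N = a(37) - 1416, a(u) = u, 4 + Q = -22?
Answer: 1296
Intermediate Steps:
Q = -26 (Q = -4 - 22 = -26)
N = -1379 (N = 37 - 1416 = -1379)
(2701 + Q) + N = (2701 - 26) - 1379 = 2675 - 1379 = 1296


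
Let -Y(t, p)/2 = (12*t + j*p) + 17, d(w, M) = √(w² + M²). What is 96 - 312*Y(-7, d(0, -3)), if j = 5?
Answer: -32352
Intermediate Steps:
d(w, M) = √(M² + w²)
Y(t, p) = -34 - 24*t - 10*p (Y(t, p) = -2*((12*t + 5*p) + 17) = -2*((5*p + 12*t) + 17) = -2*(17 + 5*p + 12*t) = -34 - 24*t - 10*p)
96 - 312*Y(-7, d(0, -3)) = 96 - 312*(-34 - 24*(-7) - 10*√((-3)² + 0²)) = 96 - 312*(-34 + 168 - 10*√(9 + 0)) = 96 - 312*(-34 + 168 - 10*√9) = 96 - 312*(-34 + 168 - 10*3) = 96 - 312*(-34 + 168 - 30) = 96 - 312*104 = 96 - 32448 = -32352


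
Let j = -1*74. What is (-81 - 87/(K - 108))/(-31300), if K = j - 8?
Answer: 15303/5947000 ≈ 0.0025732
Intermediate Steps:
j = -74
K = -82 (K = -74 - 8 = -82)
(-81 - 87/(K - 108))/(-31300) = (-81 - 87/(-82 - 108))/(-31300) = (-81 - 87/(-190))*(-1/31300) = (-81 - 1/190*(-87))*(-1/31300) = (-81 + 87/190)*(-1/31300) = -15303/190*(-1/31300) = 15303/5947000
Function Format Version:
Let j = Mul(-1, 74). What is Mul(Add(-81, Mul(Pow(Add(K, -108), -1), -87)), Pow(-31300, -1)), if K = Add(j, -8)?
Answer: Rational(15303, 5947000) ≈ 0.0025732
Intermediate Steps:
j = -74
K = -82 (K = Add(-74, -8) = -82)
Mul(Add(-81, Mul(Pow(Add(K, -108), -1), -87)), Pow(-31300, -1)) = Mul(Add(-81, Mul(Pow(Add(-82, -108), -1), -87)), Pow(-31300, -1)) = Mul(Add(-81, Mul(Pow(-190, -1), -87)), Rational(-1, 31300)) = Mul(Add(-81, Mul(Rational(-1, 190), -87)), Rational(-1, 31300)) = Mul(Add(-81, Rational(87, 190)), Rational(-1, 31300)) = Mul(Rational(-15303, 190), Rational(-1, 31300)) = Rational(15303, 5947000)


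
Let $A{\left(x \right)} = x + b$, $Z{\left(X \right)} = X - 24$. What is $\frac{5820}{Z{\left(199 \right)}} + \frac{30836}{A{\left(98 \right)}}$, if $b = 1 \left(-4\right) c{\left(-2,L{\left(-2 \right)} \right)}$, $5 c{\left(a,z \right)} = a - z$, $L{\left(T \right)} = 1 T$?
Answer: $\frac{85238}{245} \approx 347.91$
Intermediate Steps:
$Z{\left(X \right)} = -24 + X$
$L{\left(T \right)} = T$
$c{\left(a,z \right)} = - \frac{z}{5} + \frac{a}{5}$ ($c{\left(a,z \right)} = \frac{a - z}{5} = - \frac{z}{5} + \frac{a}{5}$)
$b = 0$ ($b = 1 \left(-4\right) \left(\left(- \frac{1}{5}\right) \left(-2\right) + \frac{1}{5} \left(-2\right)\right) = - 4 \left(\frac{2}{5} - \frac{2}{5}\right) = \left(-4\right) 0 = 0$)
$A{\left(x \right)} = x$ ($A{\left(x \right)} = x + 0 = x$)
$\frac{5820}{Z{\left(199 \right)}} + \frac{30836}{A{\left(98 \right)}} = \frac{5820}{-24 + 199} + \frac{30836}{98} = \frac{5820}{175} + 30836 \cdot \frac{1}{98} = 5820 \cdot \frac{1}{175} + \frac{15418}{49} = \frac{1164}{35} + \frac{15418}{49} = \frac{85238}{245}$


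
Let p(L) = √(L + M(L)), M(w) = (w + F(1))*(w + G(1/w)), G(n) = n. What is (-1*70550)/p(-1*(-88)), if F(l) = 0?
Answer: -70550*√7833/7833 ≈ -797.14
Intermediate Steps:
M(w) = w*(w + 1/w) (M(w) = (w + 0)*(w + 1/w) = w*(w + 1/w))
p(L) = √(1 + L + L²) (p(L) = √(L + (1 + L²)) = √(1 + L + L²))
(-1*70550)/p(-1*(-88)) = (-1*70550)/(√(1 - 1*(-88) + (-1*(-88))²)) = -70550/√(1 + 88 + 88²) = -70550/√(1 + 88 + 7744) = -70550*√7833/7833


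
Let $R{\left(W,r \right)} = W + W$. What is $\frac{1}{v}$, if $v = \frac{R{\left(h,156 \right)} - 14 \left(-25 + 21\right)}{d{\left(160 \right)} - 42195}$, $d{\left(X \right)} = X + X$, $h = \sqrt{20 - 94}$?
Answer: $- \frac{293125}{429} + \frac{41875 i \sqrt{74}}{1716} \approx -683.28 + 209.92 i$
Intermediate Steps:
$h = i \sqrt{74}$ ($h = \sqrt{-74} = i \sqrt{74} \approx 8.6023 i$)
$R{\left(W,r \right)} = 2 W$
$d{\left(X \right)} = 2 X$
$v = - \frac{56}{41875} - \frac{2 i \sqrt{74}}{41875}$ ($v = \frac{2 i \sqrt{74} - 14 \left(-25 + 21\right)}{2 \cdot 160 - 42195} = \frac{2 i \sqrt{74} - -56}{320 - 42195} = \frac{2 i \sqrt{74} + 56}{-41875} = \left(56 + 2 i \sqrt{74}\right) \left(- \frac{1}{41875}\right) = - \frac{56}{41875} - \frac{2 i \sqrt{74}}{41875} \approx -0.0013373 - 0.00041086 i$)
$\frac{1}{v} = \frac{1}{- \frac{56}{41875} - \frac{2 i \sqrt{74}}{41875}}$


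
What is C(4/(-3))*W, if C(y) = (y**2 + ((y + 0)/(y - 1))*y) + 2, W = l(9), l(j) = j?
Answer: 190/7 ≈ 27.143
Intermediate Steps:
W = 9
C(y) = 2 + y**2 + y**2/(-1 + y) (C(y) = (y**2 + (y/(-1 + y))*y) + 2 = (y**2 + y**2/(-1 + y)) + 2 = 2 + y**2 + y**2/(-1 + y))
C(4/(-3))*W = ((-2 + (4/(-3))**3 + 2*(4/(-3)))/(-1 + 4/(-3)))*9 = ((-2 + (4*(-1/3))**3 + 2*(4*(-1/3)))/(-1 + 4*(-1/3)))*9 = ((-2 + (-4/3)**3 + 2*(-4/3))/(-1 - 4/3))*9 = ((-2 - 64/27 - 8/3)/(-7/3))*9 = -3/7*(-190/27)*9 = (190/63)*9 = 190/7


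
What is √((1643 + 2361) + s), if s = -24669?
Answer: I*√20665 ≈ 143.75*I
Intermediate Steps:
√((1643 + 2361) + s) = √((1643 + 2361) - 24669) = √(4004 - 24669) = √(-20665) = I*√20665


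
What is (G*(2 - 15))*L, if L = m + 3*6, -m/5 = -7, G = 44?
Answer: -30316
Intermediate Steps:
m = 35 (m = -5*(-7) = 35)
L = 53 (L = 35 + 3*6 = 35 + 18 = 53)
(G*(2 - 15))*L = (44*(2 - 15))*53 = (44*(-13))*53 = -572*53 = -30316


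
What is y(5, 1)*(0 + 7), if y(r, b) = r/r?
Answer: 7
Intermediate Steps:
y(r, b) = 1
y(5, 1)*(0 + 7) = 1*(0 + 7) = 1*7 = 7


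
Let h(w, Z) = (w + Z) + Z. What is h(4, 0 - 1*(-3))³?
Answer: 1000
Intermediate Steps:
h(w, Z) = w + 2*Z (h(w, Z) = (Z + w) + Z = w + 2*Z)
h(4, 0 - 1*(-3))³ = (4 + 2*(0 - 1*(-3)))³ = (4 + 2*(0 + 3))³ = (4 + 2*3)³ = (4 + 6)³ = 10³ = 1000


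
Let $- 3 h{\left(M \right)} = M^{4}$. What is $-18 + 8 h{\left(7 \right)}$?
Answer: $- \frac{19262}{3} \approx -6420.7$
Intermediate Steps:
$h{\left(M \right)} = - \frac{M^{4}}{3}$
$-18 + 8 h{\left(7 \right)} = -18 + 8 \left(- \frac{7^{4}}{3}\right) = -18 + 8 \left(\left(- \frac{1}{3}\right) 2401\right) = -18 + 8 \left(- \frac{2401}{3}\right) = -18 - \frac{19208}{3} = - \frac{19262}{3}$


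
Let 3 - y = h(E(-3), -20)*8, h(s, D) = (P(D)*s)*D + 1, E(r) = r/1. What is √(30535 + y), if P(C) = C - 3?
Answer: √41570 ≈ 203.89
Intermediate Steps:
E(r) = r (E(r) = r*1 = r)
P(C) = -3 + C
h(s, D) = 1 + D*s*(-3 + D) (h(s, D) = ((-3 + D)*s)*D + 1 = (s*(-3 + D))*D + 1 = D*s*(-3 + D) + 1 = 1 + D*s*(-3 + D))
y = 11035 (y = 3 - (1 - 20*(-3)*(-3 - 20))*8 = 3 - (1 - 20*(-3)*(-23))*8 = 3 - (1 - 1380)*8 = 3 - (-1379)*8 = 3 - 1*(-11032) = 3 + 11032 = 11035)
√(30535 + y) = √(30535 + 11035) = √41570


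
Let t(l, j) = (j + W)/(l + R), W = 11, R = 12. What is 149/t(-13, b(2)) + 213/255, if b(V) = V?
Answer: -11742/1105 ≈ -10.626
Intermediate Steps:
t(l, j) = (11 + j)/(12 + l) (t(l, j) = (j + 11)/(l + 12) = (11 + j)/(12 + l))
149/t(-13, b(2)) + 213/255 = 149/(((11 + 2)/(12 - 13))) + 213/255 = 149/((13/(-1))) + 213*(1/255) = 149/((-1*13)) + 71/85 = 149/(-13) + 71/85 = 149*(-1/13) + 71/85 = -149/13 + 71/85 = -11742/1105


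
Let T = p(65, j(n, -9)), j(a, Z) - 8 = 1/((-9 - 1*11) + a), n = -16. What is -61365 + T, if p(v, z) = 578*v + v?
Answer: -23730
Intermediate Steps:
j(a, Z) = 8 + 1/(-20 + a) (j(a, Z) = 8 + 1/((-9 - 1*11) + a) = 8 + 1/((-9 - 11) + a) = 8 + 1/(-20 + a))
p(v, z) = 579*v
T = 37635 (T = 579*65 = 37635)
-61365 + T = -61365 + 37635 = -23730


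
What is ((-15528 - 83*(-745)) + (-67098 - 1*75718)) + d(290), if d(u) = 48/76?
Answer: -1833659/19 ≈ -96508.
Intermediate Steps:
d(u) = 12/19 (d(u) = 48*(1/76) = 12/19)
((-15528 - 83*(-745)) + (-67098 - 1*75718)) + d(290) = ((-15528 - 83*(-745)) + (-67098 - 1*75718)) + 12/19 = ((-15528 + 61835) + (-67098 - 75718)) + 12/19 = (46307 - 142816) + 12/19 = -96509 + 12/19 = -1833659/19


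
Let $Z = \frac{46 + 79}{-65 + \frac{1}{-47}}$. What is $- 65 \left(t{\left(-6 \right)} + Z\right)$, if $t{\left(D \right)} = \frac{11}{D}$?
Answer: $\frac{2238145}{9168} \approx 244.13$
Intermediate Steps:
$Z = - \frac{5875}{3056}$ ($Z = \frac{125}{-65 - \frac{1}{47}} = \frac{125}{- \frac{3056}{47}} = 125 \left(- \frac{47}{3056}\right) = - \frac{5875}{3056} \approx -1.9224$)
$- 65 \left(t{\left(-6 \right)} + Z\right) = - 65 \left(\frac{11}{-6} - \frac{5875}{3056}\right) = - 65 \left(11 \left(- \frac{1}{6}\right) - \frac{5875}{3056}\right) = - 65 \left(- \frac{11}{6} - \frac{5875}{3056}\right) = \left(-65\right) \left(- \frac{34433}{9168}\right) = \frac{2238145}{9168}$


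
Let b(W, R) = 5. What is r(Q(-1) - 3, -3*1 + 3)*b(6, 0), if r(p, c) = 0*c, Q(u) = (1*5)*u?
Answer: 0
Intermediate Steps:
Q(u) = 5*u
r(p, c) = 0
r(Q(-1) - 3, -3*1 + 3)*b(6, 0) = 0*5 = 0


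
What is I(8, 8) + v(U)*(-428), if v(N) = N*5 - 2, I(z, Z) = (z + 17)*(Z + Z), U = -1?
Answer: 3396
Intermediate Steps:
I(z, Z) = 2*Z*(17 + z) (I(z, Z) = (17 + z)*(2*Z) = 2*Z*(17 + z))
v(N) = -2 + 5*N (v(N) = 5*N - 2 = -2 + 5*N)
I(8, 8) + v(U)*(-428) = 2*8*(17 + 8) + (-2 + 5*(-1))*(-428) = 2*8*25 + (-2 - 5)*(-428) = 400 - 7*(-428) = 400 + 2996 = 3396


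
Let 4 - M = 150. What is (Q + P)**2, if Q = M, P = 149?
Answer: 9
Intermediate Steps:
M = -146 (M = 4 - 1*150 = 4 - 150 = -146)
Q = -146
(Q + P)**2 = (-146 + 149)**2 = 3**2 = 9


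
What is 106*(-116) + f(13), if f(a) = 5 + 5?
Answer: -12286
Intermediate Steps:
f(a) = 10
106*(-116) + f(13) = 106*(-116) + 10 = -12296 + 10 = -12286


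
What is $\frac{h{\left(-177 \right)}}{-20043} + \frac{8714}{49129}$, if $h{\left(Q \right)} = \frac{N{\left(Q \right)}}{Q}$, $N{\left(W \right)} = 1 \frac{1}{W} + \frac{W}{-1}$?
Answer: $\frac{5473296272270}{30849432804963} \approx 0.17742$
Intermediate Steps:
$N{\left(W \right)} = \frac{1}{W} - W$ ($N{\left(W \right)} = \frac{1}{W} + W \left(-1\right) = \frac{1}{W} - W$)
$h{\left(Q \right)} = \frac{\frac{1}{Q} - Q}{Q}$
$\frac{h{\left(-177 \right)}}{-20043} + \frac{8714}{49129} = \frac{-1 + \frac{1}{31329}}{-20043} + \frac{8714}{49129} = \left(-1 + \frac{1}{31329}\right) \left(- \frac{1}{20043}\right) + 8714 \cdot \frac{1}{49129} = \left(- \frac{31328}{31329}\right) \left(- \frac{1}{20043}\right) + \frac{8714}{49129} = \frac{31328}{627927147} + \frac{8714}{49129} = \frac{5473296272270}{30849432804963}$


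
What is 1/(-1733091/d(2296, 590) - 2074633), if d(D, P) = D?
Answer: -2296/4765090459 ≈ -4.8184e-7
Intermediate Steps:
1/(-1733091/d(2296, 590) - 2074633) = 1/(-1733091/2296 - 2074633) = 1/(-4765090459/2296) = -2296/4765090459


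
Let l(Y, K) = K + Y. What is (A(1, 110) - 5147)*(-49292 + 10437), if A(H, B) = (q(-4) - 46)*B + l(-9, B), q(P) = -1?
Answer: 396942680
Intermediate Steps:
A(H, B) = -9 - 46*B (A(H, B) = (-1 - 46)*B + (B - 9) = -47*B + (-9 + B) = -9 - 46*B)
(A(1, 110) - 5147)*(-49292 + 10437) = ((-9 - 46*110) - 5147)*(-49292 + 10437) = ((-9 - 5060) - 5147)*(-38855) = (-5069 - 5147)*(-38855) = -10216*(-38855) = 396942680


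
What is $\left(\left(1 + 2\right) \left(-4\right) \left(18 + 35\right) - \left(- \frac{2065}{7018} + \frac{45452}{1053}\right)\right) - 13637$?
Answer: $- \frac{105793621133}{7389954} \approx -14316.0$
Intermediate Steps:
$\left(\left(1 + 2\right) \left(-4\right) \left(18 + 35\right) - \left(- \frac{2065}{7018} + \frac{45452}{1053}\right)\right) - 13637 = \left(3 \left(-4\right) 53 - \left(- \frac{2065}{7018} + \frac{4132}{18 \left(\left(-13\right) \left(- \frac{1}{22}\right)\right) 9}\right)\right) - 13637 = \left(\left(-12\right) 53 + \left(- \frac{4132}{18 \cdot \frac{13}{22} \cdot 9} + \frac{2065}{7018}\right)\right) - 13637 = \left(-636 + \left(- \frac{4132}{\frac{117}{11} \cdot 9} + \frac{2065}{7018}\right)\right) - 13637 = \left(-636 + \left(- \frac{4132}{\frac{1053}{11}} + \frac{2065}{7018}\right)\right) - 13637 = \left(-636 + \left(\left(-4132\right) \frac{11}{1053} + \frac{2065}{7018}\right)\right) - 13637 = \left(-636 + \left(- \frac{45452}{1053} + \frac{2065}{7018}\right)\right) - 13637 = \left(-636 - \frac{316807691}{7389954}\right) - 13637 = - \frac{5016818435}{7389954} - 13637 = - \frac{105793621133}{7389954}$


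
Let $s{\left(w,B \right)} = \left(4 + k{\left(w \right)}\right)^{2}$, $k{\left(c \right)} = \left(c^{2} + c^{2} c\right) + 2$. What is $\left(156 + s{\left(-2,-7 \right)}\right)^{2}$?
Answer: $25600$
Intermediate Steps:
$k{\left(c \right)} = 2 + c^{2} + c^{3}$ ($k{\left(c \right)} = \left(c^{2} + c^{3}\right) + 2 = 2 + c^{2} + c^{3}$)
$s{\left(w,B \right)} = \left(6 + w^{2} + w^{3}\right)^{2}$ ($s{\left(w,B \right)} = \left(4 + \left(2 + w^{2} + w^{3}\right)\right)^{2} = \left(6 + w^{2} + w^{3}\right)^{2}$)
$\left(156 + s{\left(-2,-7 \right)}\right)^{2} = \left(156 + \left(6 + \left(-2\right)^{2} + \left(-2\right)^{3}\right)^{2}\right)^{2} = \left(156 + \left(6 + 4 - 8\right)^{2}\right)^{2} = \left(156 + 2^{2}\right)^{2} = \left(156 + 4\right)^{2} = 160^{2} = 25600$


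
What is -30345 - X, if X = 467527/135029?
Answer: -4097922532/135029 ≈ -30348.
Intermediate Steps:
X = 467527/135029 (X = 467527*(1/135029) = 467527/135029 ≈ 3.4624)
-30345 - X = -30345 - 1*467527/135029 = -30345 - 467527/135029 = -4097922532/135029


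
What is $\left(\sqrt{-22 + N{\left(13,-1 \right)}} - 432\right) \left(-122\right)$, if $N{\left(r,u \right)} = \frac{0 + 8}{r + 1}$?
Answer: $52704 - \frac{610 i \sqrt{42}}{7} \approx 52704.0 - 564.75 i$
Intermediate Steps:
$N{\left(r,u \right)} = \frac{8}{1 + r}$
$\left(\sqrt{-22 + N{\left(13,-1 \right)}} - 432\right) \left(-122\right) = \left(\sqrt{-22 + \frac{8}{1 + 13}} - 432\right) \left(-122\right) = \left(\sqrt{-22 + \frac{8}{14}} - 432\right) \left(-122\right) = \left(\sqrt{-22 + 8 \cdot \frac{1}{14}} - 432\right) \left(-122\right) = \left(\sqrt{-22 + \frac{4}{7}} - 432\right) \left(-122\right) = \left(\sqrt{- \frac{150}{7}} - 432\right) \left(-122\right) = \left(\frac{5 i \sqrt{42}}{7} - 432\right) \left(-122\right) = \left(-432 + \frac{5 i \sqrt{42}}{7}\right) \left(-122\right) = 52704 - \frac{610 i \sqrt{42}}{7}$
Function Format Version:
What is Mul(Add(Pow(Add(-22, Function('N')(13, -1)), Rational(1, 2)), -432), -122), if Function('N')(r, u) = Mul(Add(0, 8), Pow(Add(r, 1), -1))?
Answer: Add(52704, Mul(Rational(-610, 7), I, Pow(42, Rational(1, 2)))) ≈ Add(52704., Mul(-564.75, I))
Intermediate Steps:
Function('N')(r, u) = Mul(8, Pow(Add(1, r), -1))
Mul(Add(Pow(Add(-22, Function('N')(13, -1)), Rational(1, 2)), -432), -122) = Mul(Add(Pow(Add(-22, Mul(8, Pow(Add(1, 13), -1))), Rational(1, 2)), -432), -122) = Mul(Add(Pow(Add(-22, Mul(8, Pow(14, -1))), Rational(1, 2)), -432), -122) = Mul(Add(Pow(Add(-22, Mul(8, Rational(1, 14))), Rational(1, 2)), -432), -122) = Mul(Add(Pow(Add(-22, Rational(4, 7)), Rational(1, 2)), -432), -122) = Mul(Add(Pow(Rational(-150, 7), Rational(1, 2)), -432), -122) = Mul(Add(Mul(Rational(5, 7), I, Pow(42, Rational(1, 2))), -432), -122) = Mul(Add(-432, Mul(Rational(5, 7), I, Pow(42, Rational(1, 2)))), -122) = Add(52704, Mul(Rational(-610, 7), I, Pow(42, Rational(1, 2))))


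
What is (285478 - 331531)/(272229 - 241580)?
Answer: -46053/30649 ≈ -1.5026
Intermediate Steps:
(285478 - 331531)/(272229 - 241580) = -46053/30649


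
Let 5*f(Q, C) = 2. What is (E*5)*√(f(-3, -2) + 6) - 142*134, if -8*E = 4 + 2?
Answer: -19028 - 3*√10 ≈ -19038.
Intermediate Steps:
f(Q, C) = ⅖ (f(Q, C) = (⅕)*2 = ⅖)
E = -¾ (E = -(4 + 2)/8 = -⅛*6 = -¾ ≈ -0.75000)
(E*5)*√(f(-3, -2) + 6) - 142*134 = (-¾*5)*√(⅖ + 6) - 142*134 = -3*√10 - 19028 = -19028 - 3*√10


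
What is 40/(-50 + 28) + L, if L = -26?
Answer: -306/11 ≈ -27.818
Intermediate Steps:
40/(-50 + 28) + L = 40/(-50 + 28) - 26 = 40/(-22) - 26 = 40*(-1/22) - 26 = -20/11 - 26 = -306/11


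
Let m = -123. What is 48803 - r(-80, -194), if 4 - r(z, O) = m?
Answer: 48676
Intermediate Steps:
r(z, O) = 127 (r(z, O) = 4 - 1*(-123) = 4 + 123 = 127)
48803 - r(-80, -194) = 48803 - 1*127 = 48803 - 127 = 48676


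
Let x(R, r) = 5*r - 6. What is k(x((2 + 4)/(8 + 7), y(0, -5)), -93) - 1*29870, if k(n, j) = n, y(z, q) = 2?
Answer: -29866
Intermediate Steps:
x(R, r) = -6 + 5*r
k(x((2 + 4)/(8 + 7), y(0, -5)), -93) - 1*29870 = (-6 + 5*2) - 1*29870 = (-6 + 10) - 29870 = 4 - 29870 = -29866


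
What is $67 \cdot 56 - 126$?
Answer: $3626$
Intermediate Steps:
$67 \cdot 56 - 126 = 3752 - 126 = 3626$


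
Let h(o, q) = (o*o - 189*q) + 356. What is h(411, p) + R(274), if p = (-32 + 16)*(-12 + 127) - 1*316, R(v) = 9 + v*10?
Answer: 579510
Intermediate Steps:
R(v) = 9 + 10*v
p = -2156 (p = -16*115 - 316 = -1840 - 316 = -2156)
h(o, q) = 356 + o**2 - 189*q (h(o, q) = (o**2 - 189*q) + 356 = 356 + o**2 - 189*q)
h(411, p) + R(274) = (356 + 411**2 - 189*(-2156)) + (9 + 10*274) = (356 + 168921 + 407484) + (9 + 2740) = 576761 + 2749 = 579510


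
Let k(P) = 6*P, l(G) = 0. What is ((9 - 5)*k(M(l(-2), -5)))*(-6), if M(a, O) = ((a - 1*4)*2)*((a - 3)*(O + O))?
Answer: 34560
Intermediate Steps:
M(a, O) = 2*O*(-8 + 2*a)*(-3 + a) (M(a, O) = ((a - 4)*2)*((-3 + a)*(2*O)) = ((-4 + a)*2)*(2*O*(-3 + a)) = (-8 + 2*a)*(2*O*(-3 + a)) = 2*O*(-8 + 2*a)*(-3 + a))
((9 - 5)*k(M(l(-2), -5)))*(-6) = ((9 - 5)*(6*(4*(-5)*(12 + 0**2 - 7*0))))*(-6) = (4*(6*(4*(-5)*(12 + 0 + 0))))*(-6) = (4*(6*(4*(-5)*12)))*(-6) = (4*(6*(-240)))*(-6) = (4*(-1440))*(-6) = -5760*(-6) = 34560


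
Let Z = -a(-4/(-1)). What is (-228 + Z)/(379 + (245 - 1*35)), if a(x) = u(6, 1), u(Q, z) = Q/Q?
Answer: -229/589 ≈ -0.38879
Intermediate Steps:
u(Q, z) = 1
a(x) = 1
Z = -1 (Z = -1*1 = -1)
(-228 + Z)/(379 + (245 - 1*35)) = (-228 - 1)/(379 + (245 - 1*35)) = -229/(379 + (245 - 35)) = -229/(379 + 210) = -229/589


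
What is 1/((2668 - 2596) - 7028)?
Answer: -1/6956 ≈ -0.00014376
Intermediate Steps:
1/((2668 - 2596) - 7028) = 1/(72 - 7028) = 1/(-6956) = -1/6956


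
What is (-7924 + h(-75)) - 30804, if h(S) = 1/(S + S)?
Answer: -5809201/150 ≈ -38728.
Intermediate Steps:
h(S) = 1/(2*S)
(-7924 + h(-75)) - 30804 = (-7924 + (½)/(-75)) - 30804 = (-7924 + (½)*(-1/75)) - 30804 = (-7924 - 1/150) - 30804 = -1188601/150 - 30804 = -5809201/150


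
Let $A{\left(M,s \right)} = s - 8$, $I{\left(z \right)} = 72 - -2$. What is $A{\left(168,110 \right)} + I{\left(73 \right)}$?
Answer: $176$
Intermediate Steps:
$I{\left(z \right)} = 74$ ($I{\left(z \right)} = 72 + 2 = 74$)
$A{\left(M,s \right)} = -8 + s$ ($A{\left(M,s \right)} = s - 8 = -8 + s$)
$A{\left(168,110 \right)} + I{\left(73 \right)} = \left(-8 + 110\right) + 74 = 102 + 74 = 176$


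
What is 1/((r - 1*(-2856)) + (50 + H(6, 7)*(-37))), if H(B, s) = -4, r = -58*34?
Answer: 1/1082 ≈ 0.00092421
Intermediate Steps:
r = -1972
1/((r - 1*(-2856)) + (50 + H(6, 7)*(-37))) = 1/((-1972 - 1*(-2856)) + (50 - 4*(-37))) = 1/((-1972 + 2856) + (50 + 148)) = 1/(884 + 198) = 1/1082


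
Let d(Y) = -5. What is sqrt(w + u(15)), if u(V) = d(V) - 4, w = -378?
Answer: 3*I*sqrt(43) ≈ 19.672*I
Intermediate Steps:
u(V) = -9 (u(V) = -5 - 4 = -9)
sqrt(w + u(15)) = sqrt(-378 - 9) = sqrt(-387) = 3*I*sqrt(43)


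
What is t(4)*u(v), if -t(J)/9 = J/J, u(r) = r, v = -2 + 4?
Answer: -18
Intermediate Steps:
v = 2
t(J) = -9 (t(J) = -9*J/J = -9*1 = -9)
t(4)*u(v) = -9*2 = -18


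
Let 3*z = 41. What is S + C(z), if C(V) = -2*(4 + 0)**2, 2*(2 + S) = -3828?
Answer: -1948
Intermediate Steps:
S = -1916 (S = -2 + (1/2)*(-3828) = -2 - 1914 = -1916)
z = 41/3 (z = (1/3)*41 = 41/3 ≈ 13.667)
C(V) = -32 (C(V) = -2*4**2 = -2*16 = -32)
S + C(z) = -1916 - 32 = -1948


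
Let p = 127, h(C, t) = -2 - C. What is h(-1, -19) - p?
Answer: -128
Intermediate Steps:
h(-1, -19) - p = (-2 - 1*(-1)) - 1*127 = (-2 + 1) - 127 = -1 - 127 = -128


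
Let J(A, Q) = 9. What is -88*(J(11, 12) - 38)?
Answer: 2552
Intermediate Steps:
-88*(J(11, 12) - 38) = -88*(9 - 38) = -88*(-29) = 2552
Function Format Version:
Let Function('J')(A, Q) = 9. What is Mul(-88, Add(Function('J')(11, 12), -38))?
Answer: 2552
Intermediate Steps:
Mul(-88, Add(Function('J')(11, 12), -38)) = Mul(-88, Add(9, -38)) = Mul(-88, -29) = 2552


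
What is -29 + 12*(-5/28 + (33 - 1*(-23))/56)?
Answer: -134/7 ≈ -19.143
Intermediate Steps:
-29 + 12*(-5/28 + (33 - 1*(-23))/56) = -29 + 12*(-5*1/28 + (33 + 23)*(1/56)) = -29 + 12*(-5/28 + 56*(1/56)) = -29 + 12*(-5/28 + 1) = -29 + 12*(23/28) = -29 + 69/7 = -134/7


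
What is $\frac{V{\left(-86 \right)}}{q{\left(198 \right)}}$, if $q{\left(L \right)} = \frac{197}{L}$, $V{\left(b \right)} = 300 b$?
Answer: $- \frac{5108400}{197} \approx -25931.0$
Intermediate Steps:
$\frac{V{\left(-86 \right)}}{q{\left(198 \right)}} = \frac{300 \left(-86\right)}{197 \cdot \frac{1}{198}} = - \frac{25800}{197 \cdot \frac{1}{198}} = - \frac{25800}{\frac{197}{198}} = \left(-25800\right) \frac{198}{197} = - \frac{5108400}{197}$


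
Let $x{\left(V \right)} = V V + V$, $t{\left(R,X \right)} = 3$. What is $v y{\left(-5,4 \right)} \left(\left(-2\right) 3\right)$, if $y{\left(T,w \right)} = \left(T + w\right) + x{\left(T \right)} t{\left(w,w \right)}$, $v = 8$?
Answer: $-2832$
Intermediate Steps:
$x{\left(V \right)} = V + V^{2}$ ($x{\left(V \right)} = V^{2} + V = V + V^{2}$)
$y{\left(T,w \right)} = T + w + 3 T \left(1 + T\right)$ ($y{\left(T,w \right)} = \left(T + w\right) + T \left(1 + T\right) 3 = \left(T + w\right) + 3 T \left(1 + T\right) = T + w + 3 T \left(1 + T\right)$)
$v y{\left(-5,4 \right)} \left(\left(-2\right) 3\right) = 8 \left(-5 + 4 + 3 \left(-5\right) \left(1 - 5\right)\right) \left(\left(-2\right) 3\right) = 8 \left(-5 + 4 + 3 \left(-5\right) \left(-4\right)\right) \left(-6\right) = 8 \left(-5 + 4 + 60\right) \left(-6\right) = 8 \cdot 59 \left(-6\right) = 472 \left(-6\right) = -2832$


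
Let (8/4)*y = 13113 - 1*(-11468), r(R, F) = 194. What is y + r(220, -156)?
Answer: 24969/2 ≈ 12485.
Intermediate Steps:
y = 24581/2 (y = (13113 - 1*(-11468))/2 = (13113 + 11468)/2 = (½)*24581 = 24581/2 ≈ 12291.)
y + r(220, -156) = 24581/2 + 194 = 24969/2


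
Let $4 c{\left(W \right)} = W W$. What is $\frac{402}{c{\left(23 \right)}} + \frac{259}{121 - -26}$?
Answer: $\frac{53341}{11109} \approx 4.8016$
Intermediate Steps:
$c{\left(W \right)} = \frac{W^{2}}{4}$ ($c{\left(W \right)} = \frac{W W}{4} = \frac{W^{2}}{4}$)
$\frac{402}{c{\left(23 \right)}} + \frac{259}{121 - -26} = \frac{402}{\frac{1}{4} \cdot 23^{2}} + \frac{259}{121 - -26} = \frac{402}{\frac{1}{4} \cdot 529} + \frac{259}{121 + 26} = \frac{402}{\frac{529}{4}} + \frac{259}{147} = 402 \cdot \frac{4}{529} + 259 \cdot \frac{1}{147} = \frac{1608}{529} + \frac{37}{21} = \frac{53341}{11109}$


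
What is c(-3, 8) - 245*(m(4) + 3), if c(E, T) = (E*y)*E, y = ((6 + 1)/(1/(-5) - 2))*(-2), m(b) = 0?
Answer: -7455/11 ≈ -677.73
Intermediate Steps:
y = 70/11 (y = (7/(-⅕ - 2))*(-2) = (7/(-11/5))*(-2) = (7*(-5/11))*(-2) = -35/11*(-2) = 70/11 ≈ 6.3636)
c(E, T) = 70*E²/11 (c(E, T) = (E*(70/11))*E = (70*E/11)*E = 70*E²/11)
c(-3, 8) - 245*(m(4) + 3) = (70/11)*(-3)² - 245*(0 + 3) = (70/11)*9 - 245*3 = 630/11 - 49*15 = 630/11 - 735 = -7455/11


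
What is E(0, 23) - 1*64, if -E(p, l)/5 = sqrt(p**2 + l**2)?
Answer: -179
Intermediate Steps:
E(p, l) = -5*sqrt(l**2 + p**2) (E(p, l) = -5*sqrt(p**2 + l**2) = -5*sqrt(l**2 + p**2))
E(0, 23) - 1*64 = -5*sqrt(23**2 + 0**2) - 1*64 = -5*sqrt(529 + 0) - 64 = -5*sqrt(529) - 64 = -5*23 - 64 = -115 - 64 = -179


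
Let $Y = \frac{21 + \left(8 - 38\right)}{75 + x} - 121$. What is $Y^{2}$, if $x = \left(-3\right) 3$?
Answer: $\frac{7102225}{484} \approx 14674.0$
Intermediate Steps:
$x = -9$
$Y = - \frac{2665}{22}$ ($Y = \frac{21 + \left(8 - 38\right)}{75 - 9} - 121 = \frac{21 + \left(8 - 38\right)}{66} - 121 = \left(21 - 30\right) \frac{1}{66} - 121 = \left(-9\right) \frac{1}{66} - 121 = - \frac{3}{22} - 121 = - \frac{2665}{22} \approx -121.14$)
$Y^{2} = \left(- \frac{2665}{22}\right)^{2} = \frac{7102225}{484}$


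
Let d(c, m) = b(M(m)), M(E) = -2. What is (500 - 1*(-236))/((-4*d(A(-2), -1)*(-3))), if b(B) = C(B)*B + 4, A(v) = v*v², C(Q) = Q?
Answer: 23/3 ≈ 7.6667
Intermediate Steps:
A(v) = v³
b(B) = 4 + B² (b(B) = B*B + 4 = B² + 4 = 4 + B²)
d(c, m) = 8 (d(c, m) = 4 + (-2)² = 4 + 4 = 8)
(500 - 1*(-236))/((-4*d(A(-2), -1)*(-3))) = (500 - 1*(-236))/((-4*8*(-3))) = (500 + 236)/((-32*(-3))) = 736/96 = 736*(1/96) = 23/3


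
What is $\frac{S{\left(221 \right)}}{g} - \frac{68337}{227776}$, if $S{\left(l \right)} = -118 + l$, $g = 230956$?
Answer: $- \frac{3939844811}{13151558464} \approx -0.29957$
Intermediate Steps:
$\frac{S{\left(221 \right)}}{g} - \frac{68337}{227776} = \frac{-118 + 221}{230956} - \frac{68337}{227776} = 103 \cdot \frac{1}{230956} - \frac{68337}{227776} = \frac{103}{230956} - \frac{68337}{227776} = - \frac{3939844811}{13151558464}$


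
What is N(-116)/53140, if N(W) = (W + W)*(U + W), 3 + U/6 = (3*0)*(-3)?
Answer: 7772/13285 ≈ 0.58502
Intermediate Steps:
U = -18 (U = -18 + 6*((3*0)*(-3)) = -18 + 6*(0*(-3)) = -18 + 6*0 = -18 + 0 = -18)
N(W) = 2*W*(-18 + W) (N(W) = (W + W)*(-18 + W) = (2*W)*(-18 + W) = 2*W*(-18 + W))
N(-116)/53140 = (2*(-116)*(-18 - 116))/53140 = (2*(-116)*(-134))*(1/53140) = 31088*(1/53140) = 7772/13285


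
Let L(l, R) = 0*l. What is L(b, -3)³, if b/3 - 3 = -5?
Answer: 0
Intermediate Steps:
b = -6 (b = 9 + 3*(-5) = 9 - 15 = -6)
L(l, R) = 0
L(b, -3)³ = 0³ = 0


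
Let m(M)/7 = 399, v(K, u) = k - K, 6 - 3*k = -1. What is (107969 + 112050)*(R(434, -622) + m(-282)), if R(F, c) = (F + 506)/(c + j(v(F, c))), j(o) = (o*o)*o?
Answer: 1334577454708814103/2171764169 ≈ 6.1451e+8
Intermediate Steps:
k = 7/3 (k = 2 - 1/3*(-1) = 2 + 1/3 = 7/3 ≈ 2.3333)
v(K, u) = 7/3 - K
j(o) = o**3 (j(o) = o**2*o = o**3)
R(F, c) = (506 + F)/(c + (7/3 - F)**3) (R(F, c) = (F + 506)/(c + (7/3 - F)**3) = (506 + F)/(c + (7/3 - F)**3))
m(M) = 2793 (m(M) = 7*399 = 2793)
(107969 + 112050)*(R(434, -622) + m(-282)) = (107969 + 112050)*(27*(506 + 434)/(-(-7 + 3*434)**3 + 27*(-622)) + 2793) = 220019*(27*940/(-(-7 + 1302)**3 - 16794) + 2793) = 220019*(27*940/(-1*1295**3 - 16794) + 2793) = 220019*(27*940/(-1*2171747375 - 16794) + 2793) = 220019*(27*940/(-2171747375 - 16794) + 2793) = 220019*(27*940/(-2171764169) + 2793) = 220019*(27*(-1/2171764169)*940 + 2793) = 220019*(-25380/2171764169 + 2793) = 220019*(6065737298637/2171764169) = 1334577454708814103/2171764169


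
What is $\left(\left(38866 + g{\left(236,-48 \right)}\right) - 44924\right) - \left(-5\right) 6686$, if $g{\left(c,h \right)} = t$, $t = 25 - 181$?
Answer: $27216$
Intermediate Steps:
$t = -156$
$g{\left(c,h \right)} = -156$
$\left(\left(38866 + g{\left(236,-48 \right)}\right) - 44924\right) - \left(-5\right) 6686 = \left(\left(38866 - 156\right) - 44924\right) - \left(-5\right) 6686 = \left(38710 - 44924\right) - -33430 = -6214 + 33430 = 27216$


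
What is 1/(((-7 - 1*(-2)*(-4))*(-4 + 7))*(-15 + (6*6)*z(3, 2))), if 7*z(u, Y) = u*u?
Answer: -7/9855 ≈ -0.00071030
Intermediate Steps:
z(u, Y) = u²/7 (z(u, Y) = (u*u)/7 = u²/7)
1/(((-7 - 1*(-2)*(-4))*(-4 + 7))*(-15 + (6*6)*z(3, 2))) = 1/(((-7 - 1*(-2)*(-4))*(-4 + 7))*(-15 + (6*6)*((⅐)*3²))) = 1/(((-7 + 2*(-4))*3)*(-15 + 36*((⅐)*9))) = 1/(((-7 - 8)*3)*(-15 + 36*(9/7))) = 1/((-15*3)*(-15 + 324/7)) = 1/(-45*219/7) = 1/(-9855/7) = -7/9855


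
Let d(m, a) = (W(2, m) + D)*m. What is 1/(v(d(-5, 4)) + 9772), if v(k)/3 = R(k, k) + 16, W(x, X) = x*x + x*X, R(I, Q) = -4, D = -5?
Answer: 1/9808 ≈ 0.00010196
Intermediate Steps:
W(x, X) = x² + X*x
d(m, a) = m*(-1 + 2*m) (d(m, a) = (2*(m + 2) - 5)*m = (2*(2 + m) - 5)*m = ((4 + 2*m) - 5)*m = (-1 + 2*m)*m = m*(-1 + 2*m))
v(k) = 36 (v(k) = 3*(-4 + 16) = 3*12 = 36)
1/(v(d(-5, 4)) + 9772) = 1/(36 + 9772) = 1/9808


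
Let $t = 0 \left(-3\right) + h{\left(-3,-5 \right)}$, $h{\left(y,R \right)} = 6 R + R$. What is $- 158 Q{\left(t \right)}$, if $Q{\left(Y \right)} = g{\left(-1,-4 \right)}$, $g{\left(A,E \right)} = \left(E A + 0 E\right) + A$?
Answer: $-474$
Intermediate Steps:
$h{\left(y,R \right)} = 7 R$
$g{\left(A,E \right)} = A + A E$ ($g{\left(A,E \right)} = \left(A E + 0\right) + A = A E + A = A + A E$)
$t = -35$ ($t = 0 \left(-3\right) + 7 \left(-5\right) = 0 - 35 = -35$)
$Q{\left(Y \right)} = 3$ ($Q{\left(Y \right)} = - (1 - 4) = \left(-1\right) \left(-3\right) = 3$)
$- 158 Q{\left(t \right)} = \left(-158\right) 3 = -474$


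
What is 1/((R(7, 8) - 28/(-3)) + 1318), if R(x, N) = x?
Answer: 3/4003 ≈ 0.00074944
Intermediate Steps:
1/((R(7, 8) - 28/(-3)) + 1318) = 1/((7 - 28/(-3)) + 1318) = 1/((7 - 28*(-⅓)) + 1318) = 1/((7 + 28/3) + 1318) = 1/(49/3 + 1318) = 1/(4003/3) = 3/4003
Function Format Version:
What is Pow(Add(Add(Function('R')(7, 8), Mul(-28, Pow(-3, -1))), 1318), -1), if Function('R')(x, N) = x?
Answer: Rational(3, 4003) ≈ 0.00074944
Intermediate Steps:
Pow(Add(Add(Function('R')(7, 8), Mul(-28, Pow(-3, -1))), 1318), -1) = Pow(Add(Add(7, Mul(-28, Pow(-3, -1))), 1318), -1) = Pow(Add(Add(7, Mul(-28, Rational(-1, 3))), 1318), -1) = Pow(Add(Add(7, Rational(28, 3)), 1318), -1) = Pow(Add(Rational(49, 3), 1318), -1) = Pow(Rational(4003, 3), -1) = Rational(3, 4003)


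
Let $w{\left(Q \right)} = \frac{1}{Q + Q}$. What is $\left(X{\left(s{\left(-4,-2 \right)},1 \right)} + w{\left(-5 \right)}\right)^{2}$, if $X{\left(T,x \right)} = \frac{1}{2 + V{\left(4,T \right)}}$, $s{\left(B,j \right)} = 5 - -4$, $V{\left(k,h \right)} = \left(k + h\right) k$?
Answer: $\frac{121}{18225} \approx 0.0066392$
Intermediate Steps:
$w{\left(Q \right)} = \frac{1}{2 Q}$
$V{\left(k,h \right)} = k \left(h + k\right)$ ($V{\left(k,h \right)} = \left(h + k\right) k = k \left(h + k\right)$)
$s{\left(B,j \right)} = 9$ ($s{\left(B,j \right)} = 5 + 4 = 9$)
$X{\left(T,x \right)} = \frac{1}{18 + 4 T}$ ($X{\left(T,x \right)} = \frac{1}{2 + 4 \left(T + 4\right)} = \frac{1}{2 + 4 \left(4 + T\right)} = \frac{1}{2 + \left(16 + 4 T\right)} = \frac{1}{18 + 4 T}$)
$\left(X{\left(s{\left(-4,-2 \right)},1 \right)} + w{\left(-5 \right)}\right)^{2} = \left(\frac{1}{2 \left(9 + 2 \cdot 9\right)} + \frac{1}{2 \left(-5\right)}\right)^{2} = \left(\frac{1}{2 \left(9 + 18\right)} + \frac{1}{2} \left(- \frac{1}{5}\right)\right)^{2} = \left(\frac{1}{2 \cdot 27} - \frac{1}{10}\right)^{2} = \left(\frac{1}{2} \cdot \frac{1}{27} - \frac{1}{10}\right)^{2} = \left(\frac{1}{54} - \frac{1}{10}\right)^{2} = \left(- \frac{11}{135}\right)^{2} = \frac{121}{18225}$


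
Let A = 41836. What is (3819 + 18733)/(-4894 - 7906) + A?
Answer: 66934781/1600 ≈ 41834.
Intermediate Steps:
(3819 + 18733)/(-4894 - 7906) + A = (3819 + 18733)/(-4894 - 7906) + 41836 = 22552/(-12800) + 41836 = 22552*(-1/12800) + 41836 = -2819/1600 + 41836 = 66934781/1600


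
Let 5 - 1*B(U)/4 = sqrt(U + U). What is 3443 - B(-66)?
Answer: 3423 + 8*I*sqrt(33) ≈ 3423.0 + 45.956*I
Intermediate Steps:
B(U) = 20 - 4*sqrt(2)*sqrt(U) (B(U) = 20 - 4*sqrt(U + U) = 20 - 4*sqrt(2)*sqrt(U))
3443 - B(-66) = 3443 - (20 - 4*sqrt(2)*sqrt(-66)) = 3443 - (20 - 4*sqrt(2)*I*sqrt(66)) = 3443 - (20 - 8*I*sqrt(33)) = 3443 + (-20 + 8*I*sqrt(33)) = 3423 + 8*I*sqrt(33)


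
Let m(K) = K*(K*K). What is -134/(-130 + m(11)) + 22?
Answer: 26288/1201 ≈ 21.888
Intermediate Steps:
m(K) = K³ (m(K) = K*K² = K³)
-134/(-130 + m(11)) + 22 = -134/(-130 + 11³) + 22 = -134/(-130 + 1331) + 22 = -134/1201 + 22 = 26288/1201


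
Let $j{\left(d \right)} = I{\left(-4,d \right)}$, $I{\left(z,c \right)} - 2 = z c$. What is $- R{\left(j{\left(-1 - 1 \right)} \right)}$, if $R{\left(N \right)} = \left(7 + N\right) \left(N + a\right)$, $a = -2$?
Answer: $-136$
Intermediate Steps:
$I{\left(z,c \right)} = 2 + c z$ ($I{\left(z,c \right)} = 2 + z c = 2 + c z$)
$j{\left(d \right)} = 2 - 4 d$ ($j{\left(d \right)} = 2 + d \left(-4\right) = 2 - 4 d$)
$R{\left(N \right)} = \left(-2 + N\right) \left(7 + N\right)$ ($R{\left(N \right)} = \left(7 + N\right) \left(N - 2\right) = \left(7 + N\right) \left(-2 + N\right) = \left(-2 + N\right) \left(7 + N\right)$)
$- R{\left(j{\left(-1 - 1 \right)} \right)} = - (-14 + \left(2 - 4 \left(-1 - 1\right)\right)^{2} + 5 \left(2 - 4 \left(-1 - 1\right)\right)) = - (-14 + \left(2 - -8\right)^{2} + 5 \left(2 - -8\right)) = - (-14 + \left(2 + 8\right)^{2} + 5 \left(2 + 8\right)) = - (-14 + 10^{2} + 5 \cdot 10) = - (-14 + 100 + 50) = \left(-1\right) 136 = -136$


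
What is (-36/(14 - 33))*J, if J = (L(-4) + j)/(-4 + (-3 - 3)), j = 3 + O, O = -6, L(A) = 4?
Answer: -18/95 ≈ -0.18947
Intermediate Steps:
j = -3 (j = 3 - 6 = -3)
J = -1/10 (J = (4 - 3)/(-4 + (-3 - 3)) = 1/(-4 - 6) = 1/(-10) = 1*(-1/10) = -1/10 ≈ -0.10000)
(-36/(14 - 33))*J = (-36/(14 - 33))*(-1/10) = (-36/(-19))*(-1/10) = -1/19*(-36)*(-1/10) = (36/19)*(-1/10) = -18/95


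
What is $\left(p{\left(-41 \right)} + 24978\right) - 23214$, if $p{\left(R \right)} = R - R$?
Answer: $1764$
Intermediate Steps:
$p{\left(R \right)} = 0$
$\left(p{\left(-41 \right)} + 24978\right) - 23214 = \left(0 + 24978\right) - 23214 = 24978 - 23214 = 1764$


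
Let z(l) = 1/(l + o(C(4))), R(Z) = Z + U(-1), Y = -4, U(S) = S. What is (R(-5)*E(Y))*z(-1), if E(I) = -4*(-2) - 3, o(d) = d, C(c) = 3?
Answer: -15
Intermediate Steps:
R(Z) = -1 + Z (R(Z) = Z - 1 = -1 + Z)
E(I) = 5 (E(I) = 8 - 3 = 5)
z(l) = 1/(3 + l) (z(l) = 1/(l + 3) = 1/(3 + l))
(R(-5)*E(Y))*z(-1) = ((-1 - 5)*5)/(3 - 1) = -6*5/2 = -30*½ = -15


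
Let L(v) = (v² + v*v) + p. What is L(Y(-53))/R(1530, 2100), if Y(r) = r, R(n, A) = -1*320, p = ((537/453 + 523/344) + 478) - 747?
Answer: -55597801/3324416 ≈ -16.724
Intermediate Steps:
p = -13832387/51944 (p = ((537*(1/453) + 523*(1/344)) + 478) - 747 = ((179/151 + 523/344) + 478) - 747 = (140549/51944 + 478) - 747 = 24969781/51944 - 747 = -13832387/51944 ≈ -266.29)
R(n, A) = -320
L(v) = -13832387/51944 + 2*v² (L(v) = (v² + v*v) - 13832387/51944 = (v² + v²) - 13832387/51944 = 2*v² - 13832387/51944 = -13832387/51944 + 2*v²)
L(Y(-53))/R(1530, 2100) = (-13832387/51944 + 2*(-53)²)/(-320) = (-13832387/51944 + 2*2809)*(-1/320) = (-13832387/51944 + 5618)*(-1/320) = (277989005/51944)*(-1/320) = -55597801/3324416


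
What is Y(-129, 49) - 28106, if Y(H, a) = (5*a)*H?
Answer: -59711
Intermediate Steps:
Y(H, a) = 5*H*a
Y(-129, 49) - 28106 = 5*(-129)*49 - 28106 = -31605 - 28106 = -59711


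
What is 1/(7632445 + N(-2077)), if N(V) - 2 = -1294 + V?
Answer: 1/7629076 ≈ 1.3108e-7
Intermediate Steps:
N(V) = -1292 + V (N(V) = 2 + (-1294 + V) = -1292 + V)
1/(7632445 + N(-2077)) = 1/(7632445 + (-1292 - 2077)) = 1/(7632445 - 3369) = 1/7629076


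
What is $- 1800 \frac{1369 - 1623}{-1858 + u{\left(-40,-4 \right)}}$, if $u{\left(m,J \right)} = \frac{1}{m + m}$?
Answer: $- \frac{12192000}{49547} \approx -246.07$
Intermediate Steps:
$u{\left(m,J \right)} = \frac{1}{2 m}$
$- 1800 \frac{1369 - 1623}{-1858 + u{\left(-40,-4 \right)}} = - 1800 \frac{1369 - 1623}{-1858 + \frac{1}{2 \left(-40\right)}} = - 1800 \left(- \frac{254}{-1858 + \frac{1}{2} \left(- \frac{1}{40}\right)}\right) = - 1800 \left(- \frac{254}{-1858 - \frac{1}{80}}\right) = - 1800 \left(- \frac{254}{- \frac{148641}{80}}\right) = - 1800 \left(\left(-254\right) \left(- \frac{80}{148641}\right)\right) = \left(-1800\right) \frac{20320}{148641} = - \frac{12192000}{49547}$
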